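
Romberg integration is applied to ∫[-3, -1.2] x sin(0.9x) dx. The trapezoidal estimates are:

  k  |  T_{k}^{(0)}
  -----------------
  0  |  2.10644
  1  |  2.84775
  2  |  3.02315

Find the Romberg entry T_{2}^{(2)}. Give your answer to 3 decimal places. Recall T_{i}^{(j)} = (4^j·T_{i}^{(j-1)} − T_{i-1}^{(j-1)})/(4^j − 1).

3.081

T_{1}^{(1)} = (4·2.84775 − 2.10644) / 3 = 3.09485
T_{2}^{(1)} = (4·3.02315 − 2.84775) / 3 = 3.08162
T_{2}^{(2)} = (16·3.08162 − 3.09485) / 15 = 3.08074
(Column j=1 coincides with Simpson's rule on the same nodes.)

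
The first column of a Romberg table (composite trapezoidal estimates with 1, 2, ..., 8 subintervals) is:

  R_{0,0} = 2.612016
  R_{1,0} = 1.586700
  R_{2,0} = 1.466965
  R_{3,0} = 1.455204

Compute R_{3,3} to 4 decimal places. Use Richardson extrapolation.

R_{1,1} = 1.586700 + (1.586700 − 2.612016)/3 = 1.244928
R_{2,1} = (4·1.466965 − 1.586700) / 3 = 1.427053
R_{3,1} = 1.455204 + (1.455204 − 1.466965)/3 = 1.451284
R_{2,2} = (16·1.427053 − 1.244928) / 15 = 1.439195
R_{3,2} = (16·1.451284 − 1.427053) / 15 = 1.452899
R_{3,3} = (64·1.452899 − 1.439195) / 63 = 1.453117
(Column j=1 coincides with Simpson's rule on the same nodes.)

1.4531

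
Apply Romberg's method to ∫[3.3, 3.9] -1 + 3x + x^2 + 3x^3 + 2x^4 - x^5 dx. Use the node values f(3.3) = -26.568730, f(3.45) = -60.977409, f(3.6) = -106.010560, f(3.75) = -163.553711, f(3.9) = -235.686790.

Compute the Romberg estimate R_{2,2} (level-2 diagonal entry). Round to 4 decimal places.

-68.6194

R_{0,0} (trapezoid, 1 panel, h=0.6000): -78.676656
R_{1,0} (trapezoid, 2 panels, h=0.3000): -71.141496
R_{2,0} (trapezoid, 4 panels, h=0.1500): -69.250416
R_{1,1} = -71.141496 + (-71.141496 − (-78.676656))/3 = -68.629776
R_{2,1} = -69.250416 + (-69.250416 − (-71.141496))/3 = -68.620056
R_{2,2} = -68.620056 + (-68.620056 − (-68.629776))/15 = -68.619408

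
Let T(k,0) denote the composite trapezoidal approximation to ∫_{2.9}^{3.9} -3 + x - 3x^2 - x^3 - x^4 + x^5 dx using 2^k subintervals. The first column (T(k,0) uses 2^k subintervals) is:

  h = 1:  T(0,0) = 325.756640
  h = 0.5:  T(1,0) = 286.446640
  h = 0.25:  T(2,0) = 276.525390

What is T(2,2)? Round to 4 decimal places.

273.2100

T(1,1) = (4·286.446640 − 325.756640) / 3 = 273.343307
T(2,1) = (4·276.525390 − 286.446640) / 3 = 273.218307
T(2,2) = 273.218307 + (273.218307 − 273.343307)/15 = 273.209974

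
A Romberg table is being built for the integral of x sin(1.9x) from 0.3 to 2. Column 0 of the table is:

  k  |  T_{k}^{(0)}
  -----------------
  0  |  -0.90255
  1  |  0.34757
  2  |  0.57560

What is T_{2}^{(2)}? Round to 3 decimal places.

T_{1}^{(1)} = 0.34757 + (0.34757 − (-0.90255))/3 = 0.76428
T_{2}^{(1)} = (4·0.57560 − 0.34757) / 3 = 0.65161
T_{2}^{(2)} = 0.65161 + (0.65161 − 0.76428)/15 = 0.64410

0.644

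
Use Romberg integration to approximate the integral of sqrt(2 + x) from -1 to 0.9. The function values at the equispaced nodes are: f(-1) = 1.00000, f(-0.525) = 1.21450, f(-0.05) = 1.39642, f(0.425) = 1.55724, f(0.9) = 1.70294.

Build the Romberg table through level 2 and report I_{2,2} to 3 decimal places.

2.626

I_{0,0} (trapezoid, 1 panel, h=1.9000): 2.56779
I_{1,0} (trapezoid, 2 panels, h=0.9500): 2.61050
I_{2,0} (trapezoid, 4 panels, h=0.4750): 2.62182
I_{1,1} = 2.61050 + (2.61050 − 2.56779)/3 = 2.62474
I_{2,1} = 2.62182 + (2.62182 − 2.61050)/3 = 2.62559
I_{2,2} = 2.62559 + (2.62559 − 2.62474)/15 = 2.62565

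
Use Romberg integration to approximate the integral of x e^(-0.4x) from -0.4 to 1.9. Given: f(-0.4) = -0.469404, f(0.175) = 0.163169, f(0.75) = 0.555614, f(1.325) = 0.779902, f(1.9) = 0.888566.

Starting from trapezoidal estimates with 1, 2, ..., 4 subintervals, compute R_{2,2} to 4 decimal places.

1.0166

R_{0,0} (trapezoid, 1 panel, h=2.3000): 0.482036
R_{1,0} (trapezoid, 2 panels, h=1.1500): 0.879974
R_{2,0} (trapezoid, 4 panels, h=0.5750): 0.982253
R_{1,1} = 0.879974 + (0.879974 − 0.482036)/3 = 1.012620
R_{2,1} = 0.982253 + (0.982253 − 0.879974)/3 = 1.016346
R_{2,2} = 1.016346 + (1.016346 − 1.012620)/15 = 1.016594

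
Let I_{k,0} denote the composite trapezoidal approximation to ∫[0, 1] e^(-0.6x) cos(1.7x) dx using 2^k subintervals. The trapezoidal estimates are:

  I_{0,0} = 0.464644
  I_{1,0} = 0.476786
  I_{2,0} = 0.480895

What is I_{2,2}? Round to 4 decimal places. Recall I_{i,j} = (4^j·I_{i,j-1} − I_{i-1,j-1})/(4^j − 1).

Richardson extrapolation on the trapezoidal column (denominator 4−1=3):
I_{1,1} = (4·0.476786 − 0.464644) / 3 = 0.480833
I_{2,1} = (4·0.480895 − 0.476786) / 3 = 0.482265
I_{2,2} = 0.482265 + (0.482265 − 0.480833)/15 = 0.482360

0.4824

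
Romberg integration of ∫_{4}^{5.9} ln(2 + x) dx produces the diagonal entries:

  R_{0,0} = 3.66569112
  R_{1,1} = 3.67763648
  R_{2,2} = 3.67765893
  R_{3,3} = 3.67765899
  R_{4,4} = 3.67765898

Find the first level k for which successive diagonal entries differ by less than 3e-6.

|R_{1,1} − R_{0,0}| = 0.01194536 ≥ 3e-6
|R_{2,2} − R_{1,1}| = 0.00002245 ≥ 3e-6
|R_{3,3} − R_{2,2}| = 0.00000006 < 3e-6

k = 3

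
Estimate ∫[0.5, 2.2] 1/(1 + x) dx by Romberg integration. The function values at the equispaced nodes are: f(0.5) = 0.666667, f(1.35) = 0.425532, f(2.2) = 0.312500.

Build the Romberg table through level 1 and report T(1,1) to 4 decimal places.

T(0,0) (trapezoid, 1 panel, h=1.7000): 0.832292
T(1,0) (trapezoid, 2 panels, h=0.8500): 0.777848
T(1,1) = 0.777848 + (0.777848 − 0.832292)/3 = 0.759700

0.7597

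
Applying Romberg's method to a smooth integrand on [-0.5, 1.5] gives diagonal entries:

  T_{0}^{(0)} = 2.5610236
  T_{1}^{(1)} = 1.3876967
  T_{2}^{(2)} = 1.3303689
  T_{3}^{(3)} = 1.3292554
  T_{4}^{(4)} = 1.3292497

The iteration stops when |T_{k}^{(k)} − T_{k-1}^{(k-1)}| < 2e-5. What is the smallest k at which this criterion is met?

|T_{1}^{(1)} − T_{0}^{(0)}| = 1.1733269 ≥ 2e-5
|T_{2}^{(2)} − T_{1}^{(1)}| = 0.0573278 ≥ 2e-5
|T_{3}^{(3)} − T_{2}^{(2)}| = 0.0011135 ≥ 2e-5
|T_{4}^{(4)} − T_{3}^{(3)}| = 0.0000057 < 2e-5

k = 4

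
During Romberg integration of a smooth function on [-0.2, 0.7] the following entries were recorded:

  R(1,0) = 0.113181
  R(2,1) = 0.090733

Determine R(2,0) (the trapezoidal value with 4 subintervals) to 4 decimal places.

0.0963

From R(2,1) = (4·R(2,0) − R(1,0))/3, solve for R(2,0):
4·R(2,0) = 3·0.090733 + 0.113181 = 0.385380
R(2,0) = 0.096345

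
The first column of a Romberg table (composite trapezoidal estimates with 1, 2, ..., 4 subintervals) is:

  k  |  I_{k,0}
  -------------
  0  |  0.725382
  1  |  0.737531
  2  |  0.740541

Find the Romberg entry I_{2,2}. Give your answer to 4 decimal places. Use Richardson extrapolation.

0.7415

Richardson extrapolation on the trapezoidal column (denominator 4−1=3):
I_{1,1} = 0.737531 + (0.737531 − 0.725382)/3 = 0.741581
I_{2,1} = (4·0.740541 − 0.737531) / 3 = 0.741544
I_{2,2} = (16·0.741544 − 0.741581) / 15 = 0.741542
(Column j=1 coincides with Simpson's rule on the same nodes.)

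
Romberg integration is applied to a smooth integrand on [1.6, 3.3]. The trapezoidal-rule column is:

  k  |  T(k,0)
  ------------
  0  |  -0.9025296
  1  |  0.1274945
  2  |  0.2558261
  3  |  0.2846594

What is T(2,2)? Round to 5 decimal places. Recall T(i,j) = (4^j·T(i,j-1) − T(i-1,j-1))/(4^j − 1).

T(1,1) = (4·0.1274945 − (-0.9025296)) / 3 = 0.4708359
T(2,1) = (4·0.2558261 − 0.1274945) / 3 = 0.2986033
T(2,2) = (16·0.2986033 − 0.4708359) / 15 = 0.2871211

0.28712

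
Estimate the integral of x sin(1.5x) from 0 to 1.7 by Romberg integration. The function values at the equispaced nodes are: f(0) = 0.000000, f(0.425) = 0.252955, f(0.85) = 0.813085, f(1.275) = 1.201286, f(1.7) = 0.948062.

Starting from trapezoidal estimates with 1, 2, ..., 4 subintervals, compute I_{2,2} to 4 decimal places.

I_{0,0} (trapezoid, 1 panel, h=1.7000): 0.805853
I_{1,0} (trapezoid, 2 panels, h=0.8500): 1.094049
I_{2,0} (trapezoid, 4 panels, h=0.4250): 1.165077
I_{1,1} = 1.094049 + (1.094049 − 0.805853)/3 = 1.190114
I_{2,1} = 1.165077 + (1.165077 − 1.094049)/3 = 1.188753
I_{2,2} = 1.188753 + (1.188753 − 1.190114)/15 = 1.188662

1.1887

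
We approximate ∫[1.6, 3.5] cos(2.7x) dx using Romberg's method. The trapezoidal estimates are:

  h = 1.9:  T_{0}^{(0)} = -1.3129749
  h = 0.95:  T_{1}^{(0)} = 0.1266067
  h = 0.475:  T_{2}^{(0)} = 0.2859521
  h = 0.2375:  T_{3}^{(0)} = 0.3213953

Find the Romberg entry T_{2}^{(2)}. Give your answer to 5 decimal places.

T_{1}^{(1)} = 0.1266067 + (0.1266067 − (-1.3129749))/3 = 0.6064672
T_{2}^{(1)} = 0.2859521 + (0.2859521 − 0.1266067)/3 = 0.3390672
T_{2}^{(2)} = 0.3390672 + (0.3390672 − 0.6064672)/15 = 0.3212405

0.32124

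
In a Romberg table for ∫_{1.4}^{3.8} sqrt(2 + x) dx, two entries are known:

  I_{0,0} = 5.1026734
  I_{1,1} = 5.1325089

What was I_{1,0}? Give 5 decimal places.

5.12505

From I_{1,1} = (4·I_{1,0} − I_{0,0})/3, solve for I_{1,0}:
4·I_{1,0} = 3·5.1325089 + 5.1026734 = 20.5002001
I_{1,0} = 5.1250500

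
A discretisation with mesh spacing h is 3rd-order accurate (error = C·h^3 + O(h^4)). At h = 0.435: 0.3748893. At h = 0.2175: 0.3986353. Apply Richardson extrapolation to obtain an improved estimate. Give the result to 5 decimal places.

0.40203

Extrapolated value = (8·A(h/2) − A(h)) / (8 − 1)
= (8·0.3986353 − 0.3748893) / 7
= 2.8141931 / 7 = 0.4020276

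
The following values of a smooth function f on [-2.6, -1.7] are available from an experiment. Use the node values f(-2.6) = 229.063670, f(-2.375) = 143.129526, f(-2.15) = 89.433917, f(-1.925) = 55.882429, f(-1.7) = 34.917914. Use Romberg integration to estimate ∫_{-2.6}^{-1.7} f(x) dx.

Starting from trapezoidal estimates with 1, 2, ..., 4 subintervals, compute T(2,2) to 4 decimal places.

92.8946

T(0,0) (trapezoid, 1 panel, h=0.9000): 118.791713
T(1,0) (trapezoid, 2 panels, h=0.4500): 99.641119
T(2,0) (trapezoid, 4 panels, h=0.2250): 94.598249
T(1,1) = 99.641119 + (99.641119 − 118.791713)/3 = 93.257588
T(2,1) = 94.598249 + (94.598249 − 99.641119)/3 = 92.917292
T(2,2) = 92.917292 + (92.917292 − 93.257588)/15 = 92.894606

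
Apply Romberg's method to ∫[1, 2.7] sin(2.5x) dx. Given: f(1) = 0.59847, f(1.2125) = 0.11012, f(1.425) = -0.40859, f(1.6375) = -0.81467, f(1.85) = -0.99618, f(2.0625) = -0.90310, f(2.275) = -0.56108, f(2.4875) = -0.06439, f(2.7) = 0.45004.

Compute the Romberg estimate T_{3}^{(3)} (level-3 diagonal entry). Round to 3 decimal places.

-0.678

T_{0}^{(0)} (trapezoid, 1 panel, h=1.7000): 0.89123
T_{1}^{(0)} (trapezoid, 2 panels, h=0.8500): -0.40114
T_{2}^{(0)} (trapezoid, 4 panels, h=0.4250): -0.61268
T_{3}^{(0)} (trapezoid, 8 panels, h=0.2125): -0.66165
T_{1}^{(1)} = -0.40114 + (-0.40114 − 0.89123)/3 = -0.83193
T_{2}^{(1)} = -0.61268 + (-0.61268 − (-0.40114))/3 = -0.68319
T_{3}^{(1)} = -0.66165 + (-0.66165 − (-0.61268))/3 = -0.67797
T_{2}^{(2)} = -0.68319 + (-0.68319 − (-0.83193))/15 = -0.67327
T_{3}^{(2)} = -0.67797 + (-0.67797 − (-0.68319))/15 = -0.67762
T_{3}^{(3)} = -0.67762 + (-0.67762 − (-0.67327))/63 = -0.67769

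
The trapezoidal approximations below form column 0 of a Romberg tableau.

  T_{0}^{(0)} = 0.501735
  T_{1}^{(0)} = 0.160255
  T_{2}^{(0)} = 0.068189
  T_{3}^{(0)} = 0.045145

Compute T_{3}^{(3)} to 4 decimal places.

Richardson extrapolation on the trapezoidal column (denominator 4−1=3):
T_{1}^{(1)} = (4·0.160255 − 0.501735) / 3 = 0.046428
T_{2}^{(1)} = (4·0.068189 − 0.160255) / 3 = 0.037500
T_{3}^{(1)} = 0.045145 + (0.045145 − 0.068189)/3 = 0.037464
T_{2}^{(2)} = (16·0.037500 − 0.046428) / 15 = 0.036905
T_{3}^{(2)} = 0.037464 + (0.037464 − 0.037500)/15 = 0.037462
T_{3}^{(3)} = (64·0.037462 − 0.036905) / 63 = 0.037471

0.0375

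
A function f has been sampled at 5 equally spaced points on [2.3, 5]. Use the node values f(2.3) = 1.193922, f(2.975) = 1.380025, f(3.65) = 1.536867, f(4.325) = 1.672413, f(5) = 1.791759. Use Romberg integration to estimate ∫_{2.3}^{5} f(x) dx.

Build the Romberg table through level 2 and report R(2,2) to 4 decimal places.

R(0,0) (trapezoid, 1 panel, h=2.7000): 4.030669
R(1,0) (trapezoid, 2 panels, h=1.3500): 4.090105
R(2,0) (trapezoid, 4 panels, h=0.6750): 4.105448
R(1,1) = 4.090105 + (4.090105 − 4.030669)/3 = 4.109917
R(2,1) = 4.105448 + (4.105448 − 4.090105)/3 = 4.110562
R(2,2) = 4.110562 + (4.110562 − 4.109917)/15 = 4.110605

4.1106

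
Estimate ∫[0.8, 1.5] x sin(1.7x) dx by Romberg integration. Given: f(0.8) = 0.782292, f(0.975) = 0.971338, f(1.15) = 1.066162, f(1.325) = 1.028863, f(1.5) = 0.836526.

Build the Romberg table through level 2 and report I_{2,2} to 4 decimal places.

0.6855

I_{0,0} (trapezoid, 1 panel, h=0.7000): 0.566586
I_{1,0} (trapezoid, 2 panels, h=0.3500): 0.656450
I_{2,0} (trapezoid, 4 panels, h=0.1750): 0.678260
I_{1,1} = 0.656450 + (0.656450 − 0.566586)/3 = 0.686405
I_{2,1} = 0.678260 + (0.678260 − 0.656450)/3 = 0.685530
I_{2,2} = 0.685530 + (0.685530 − 0.686405)/15 = 0.685472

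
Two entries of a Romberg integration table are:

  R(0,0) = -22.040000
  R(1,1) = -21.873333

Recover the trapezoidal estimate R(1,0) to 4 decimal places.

-21.9150

From R(1,1) = (4·R(1,0) − R(0,0))/3, solve for R(1,0):
4·R(1,0) = 3·(-21.873333) + (-22.040000) = -87.659999
R(1,0) = -21.915000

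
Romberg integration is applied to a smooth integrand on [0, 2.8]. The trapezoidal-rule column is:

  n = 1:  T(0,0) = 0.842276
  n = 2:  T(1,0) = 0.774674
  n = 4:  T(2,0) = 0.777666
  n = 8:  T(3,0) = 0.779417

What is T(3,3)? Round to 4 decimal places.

0.7801

T(1,1) = 0.774674 + (0.774674 − 0.842276)/3 = 0.752140
T(2,1) = (4·0.777666 − 0.774674) / 3 = 0.778663
T(3,1) = 0.779417 + (0.779417 − 0.777666)/3 = 0.780001
T(2,2) = 0.778663 + (0.778663 − 0.752140)/15 = 0.780431
T(3,2) = (16·0.780001 − 0.778663) / 15 = 0.780090
T(3,3) = 0.780090 + (0.780090 − 0.780431)/63 = 0.780085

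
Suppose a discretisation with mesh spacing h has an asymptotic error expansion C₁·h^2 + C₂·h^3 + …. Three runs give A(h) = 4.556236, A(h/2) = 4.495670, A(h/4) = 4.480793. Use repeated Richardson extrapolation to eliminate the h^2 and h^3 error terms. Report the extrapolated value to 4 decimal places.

4.4759

First eliminate the h^2 term (factor 2^2 = 4):
  B₁ = (4·4.495670 − 4.556236)/3 = 4.475481
  B₂ = (4·4.480793 − 4.495670)/3 = 4.475834
Then eliminate the h^3 term (factor 2^3 = 8):
  (8·4.475834 − 4.475481)/7 = 4.475884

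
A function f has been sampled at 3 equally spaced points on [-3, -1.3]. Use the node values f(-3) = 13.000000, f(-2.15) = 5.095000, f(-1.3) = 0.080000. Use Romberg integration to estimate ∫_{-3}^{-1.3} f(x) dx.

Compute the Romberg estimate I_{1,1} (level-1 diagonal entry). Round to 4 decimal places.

9.4803

I_{0,0} (trapezoid, 1 panel, h=1.7000): 11.118000
I_{1,0} (trapezoid, 2 panels, h=0.8500): 9.889750
I_{1,1} = 9.889750 + (9.889750 − 11.118000)/3 = 9.480333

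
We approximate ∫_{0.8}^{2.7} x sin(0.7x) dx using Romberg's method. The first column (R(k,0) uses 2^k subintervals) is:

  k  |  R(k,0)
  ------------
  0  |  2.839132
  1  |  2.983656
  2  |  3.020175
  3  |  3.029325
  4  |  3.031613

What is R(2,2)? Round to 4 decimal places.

3.0324

Richardson extrapolation on the trapezoidal column (denominator 4−1=3):
R(1,1) = (4·2.983656 − 2.839132) / 3 = 3.031831
R(2,1) = (4·3.020175 − 2.983656) / 3 = 3.032348
R(2,2) = 3.032348 + (3.032348 − 3.031831)/15 = 3.032382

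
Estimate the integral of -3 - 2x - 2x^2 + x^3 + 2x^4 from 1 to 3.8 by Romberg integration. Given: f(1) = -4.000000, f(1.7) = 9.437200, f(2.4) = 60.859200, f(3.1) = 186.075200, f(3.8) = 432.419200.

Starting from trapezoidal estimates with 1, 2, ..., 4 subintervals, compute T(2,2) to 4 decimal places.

310.6644

T(0,0) (trapezoid, 1 panel, h=2.8000): 599.786880
T(1,0) (trapezoid, 2 panels, h=1.4000): 385.096320
T(2,0) (trapezoid, 4 panels, h=0.7000): 329.406840
T(1,1) = 385.096320 + (385.096320 − 599.786880)/3 = 313.532800
T(2,1) = 329.406840 + (329.406840 − 385.096320)/3 = 310.843680
T(2,2) = 310.843680 + (310.843680 − 313.532800)/15 = 310.664405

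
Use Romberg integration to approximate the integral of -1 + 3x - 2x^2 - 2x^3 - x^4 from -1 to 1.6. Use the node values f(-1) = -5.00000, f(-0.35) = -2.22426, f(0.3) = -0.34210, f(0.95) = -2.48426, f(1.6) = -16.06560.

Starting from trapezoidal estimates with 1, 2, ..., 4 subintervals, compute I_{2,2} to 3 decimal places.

I_{0,0} (trapezoid, 1 panel, h=2.6000): -27.38528
I_{1,0} (trapezoid, 2 panels, h=1.3000): -14.13737
I_{2,0} (trapezoid, 4 panels, h=0.6500): -10.12922
I_{1,1} = -14.13737 + (-14.13737 − (-27.38528))/3 = -9.72140
I_{2,1} = -10.12922 + (-10.12922 − (-14.13737))/3 = -8.79317
I_{2,2} = -8.79317 + (-8.79317 − (-9.72140))/15 = -8.73129

-8.731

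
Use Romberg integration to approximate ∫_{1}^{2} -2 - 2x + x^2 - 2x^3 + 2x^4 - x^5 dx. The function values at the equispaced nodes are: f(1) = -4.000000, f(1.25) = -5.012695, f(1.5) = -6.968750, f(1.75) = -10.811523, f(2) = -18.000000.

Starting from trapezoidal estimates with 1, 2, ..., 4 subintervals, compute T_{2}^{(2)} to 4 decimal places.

T_{0}^{(0)} (trapezoid, 1 panel, h=1.0000): -11.000000
T_{1}^{(0)} (trapezoid, 2 panels, h=0.5000): -8.984375
T_{2}^{(0)} (trapezoid, 4 panels, h=0.2500): -8.448242
T_{1}^{(1)} = -8.984375 + (-8.984375 − (-11.000000))/3 = -8.312500
T_{2}^{(1)} = -8.448242 + (-8.448242 − (-8.984375))/3 = -8.269531
T_{2}^{(2)} = -8.269531 + (-8.269531 − (-8.312500))/15 = -8.266666

-8.2667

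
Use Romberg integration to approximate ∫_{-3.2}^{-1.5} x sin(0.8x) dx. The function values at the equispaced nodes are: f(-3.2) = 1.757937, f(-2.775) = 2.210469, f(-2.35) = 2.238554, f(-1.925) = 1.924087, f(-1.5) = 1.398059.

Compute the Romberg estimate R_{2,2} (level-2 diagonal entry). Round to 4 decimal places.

3.4238

R_{0,0} (trapezoid, 1 panel, h=1.7000): 2.682597
R_{1,0} (trapezoid, 2 panels, h=0.8500): 3.244069
R_{2,0} (trapezoid, 4 panels, h=0.4250): 3.379221
R_{1,1} = 3.244069 + (3.244069 − 2.682597)/3 = 3.431226
R_{2,1} = 3.379221 + (3.379221 − 3.244069)/3 = 3.424272
R_{2,2} = 3.424272 + (3.424272 − 3.431226)/15 = 3.423808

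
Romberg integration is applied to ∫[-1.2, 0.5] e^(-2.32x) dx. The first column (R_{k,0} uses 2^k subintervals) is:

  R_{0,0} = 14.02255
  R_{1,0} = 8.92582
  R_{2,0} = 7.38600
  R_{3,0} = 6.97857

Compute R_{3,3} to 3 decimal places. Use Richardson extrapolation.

R_{1,1} = (4·8.92582 − 14.02255) / 3 = 7.22691
R_{2,1} = (4·7.38600 − 8.92582) / 3 = 6.87273
R_{3,1} = (4·6.97857 − 7.38600) / 3 = 6.84276
R_{2,2} = 6.87273 + (6.87273 − 7.22691)/15 = 6.84912
R_{3,2} = (16·6.84276 − 6.87273) / 15 = 6.84076
R_{3,3} = 6.84076 + (6.84076 − 6.84912)/63 = 6.84063
(Column j=1 coincides with Simpson's rule on the same nodes.)

6.841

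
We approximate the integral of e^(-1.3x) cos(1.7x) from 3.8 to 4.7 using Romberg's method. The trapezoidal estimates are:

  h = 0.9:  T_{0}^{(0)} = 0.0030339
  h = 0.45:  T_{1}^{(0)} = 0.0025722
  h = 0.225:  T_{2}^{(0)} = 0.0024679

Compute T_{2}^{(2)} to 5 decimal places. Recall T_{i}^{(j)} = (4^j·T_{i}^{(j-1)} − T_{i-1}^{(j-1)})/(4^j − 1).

Richardson extrapolation on the trapezoidal column (denominator 4−1=3):
T_{1}^{(1)} = 0.0025722 + (0.0025722 − 0.0030339)/3 = 0.0024183
T_{2}^{(1)} = (4·0.0024679 − 0.0025722) / 3 = 0.0024331
T_{2}^{(2)} = 0.0024331 + (0.0024331 − 0.0024183)/15 = 0.0024341
(Column j=1 coincides with Simpson's rule on the same nodes.)

0.00243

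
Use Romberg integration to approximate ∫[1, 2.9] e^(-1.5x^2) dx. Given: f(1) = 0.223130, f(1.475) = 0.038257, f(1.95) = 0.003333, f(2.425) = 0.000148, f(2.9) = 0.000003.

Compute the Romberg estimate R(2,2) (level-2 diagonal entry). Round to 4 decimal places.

0.0598

R(0,0) (trapezoid, 1 panel, h=1.9000): 0.211976
R(1,0) (trapezoid, 2 panels, h=0.9500): 0.109155
R(2,0) (trapezoid, 4 panels, h=0.4750): 0.072820
R(1,1) = 0.109155 + (0.109155 − 0.211976)/3 = 0.074881
R(2,1) = 0.072820 + (0.072820 − 0.109155)/3 = 0.060708
R(2,2) = 0.060708 + (0.060708 − 0.074881)/15 = 0.059763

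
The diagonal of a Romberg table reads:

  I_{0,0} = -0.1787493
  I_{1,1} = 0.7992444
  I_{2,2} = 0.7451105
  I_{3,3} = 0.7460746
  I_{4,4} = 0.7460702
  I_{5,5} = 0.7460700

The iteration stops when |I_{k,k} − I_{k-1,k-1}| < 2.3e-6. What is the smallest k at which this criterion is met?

k = 5

|I_{1,1} − I_{0,0}| = 0.9779937 ≥ 2.3e-6
|I_{2,2} − I_{1,1}| = 0.0541339 ≥ 2.3e-6
|I_{3,3} − I_{2,2}| = 0.0009641 ≥ 2.3e-6
|I_{4,4} − I_{3,3}| = 0.0000044 ≥ 2.3e-6
|I_{5,5} − I_{4,4}| = 0.0000002 < 2.3e-6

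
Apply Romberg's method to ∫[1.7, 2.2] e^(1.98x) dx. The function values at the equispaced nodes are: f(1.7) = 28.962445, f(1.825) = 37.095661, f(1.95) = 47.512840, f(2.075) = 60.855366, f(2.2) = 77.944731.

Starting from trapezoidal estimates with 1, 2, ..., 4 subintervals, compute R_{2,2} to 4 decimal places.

24.7385

R_{0,0} (trapezoid, 1 panel, h=0.5000): 26.726794
R_{1,0} (trapezoid, 2 panels, h=0.2500): 25.241607
R_{2,0} (trapezoid, 4 panels, h=0.1250): 24.864682
R_{1,1} = 25.241607 + (25.241607 − 26.726794)/3 = 24.746545
R_{2,1} = 24.864682 + (24.864682 − 25.241607)/3 = 24.739040
R_{2,2} = 24.739040 + (24.739040 − 24.746545)/15 = 24.738540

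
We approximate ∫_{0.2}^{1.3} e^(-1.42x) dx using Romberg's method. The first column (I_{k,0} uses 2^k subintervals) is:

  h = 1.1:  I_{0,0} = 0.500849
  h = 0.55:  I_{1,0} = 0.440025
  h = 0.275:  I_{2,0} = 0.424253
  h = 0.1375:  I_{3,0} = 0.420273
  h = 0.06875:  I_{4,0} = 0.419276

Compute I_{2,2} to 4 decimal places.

Richardson extrapolation on the trapezoidal column (denominator 4−1=3):
I_{1,1} = (4·0.440025 − 0.500849) / 3 = 0.419750
I_{2,1} = (4·0.424253 − 0.440025) / 3 = 0.418996
I_{2,2} = (16·0.418996 − 0.419750) / 15 = 0.418946

0.4189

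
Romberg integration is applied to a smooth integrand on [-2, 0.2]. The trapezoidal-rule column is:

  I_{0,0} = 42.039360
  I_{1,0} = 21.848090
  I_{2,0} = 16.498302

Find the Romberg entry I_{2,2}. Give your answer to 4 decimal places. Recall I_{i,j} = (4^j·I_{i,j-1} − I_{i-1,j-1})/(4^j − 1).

14.6882

I_{1,1} = (4·21.848090 − 42.039360) / 3 = 15.117667
I_{2,1} = (4·16.498302 − 21.848090) / 3 = 14.715039
I_{2,2} = 14.715039 + (14.715039 − 15.117667)/15 = 14.688197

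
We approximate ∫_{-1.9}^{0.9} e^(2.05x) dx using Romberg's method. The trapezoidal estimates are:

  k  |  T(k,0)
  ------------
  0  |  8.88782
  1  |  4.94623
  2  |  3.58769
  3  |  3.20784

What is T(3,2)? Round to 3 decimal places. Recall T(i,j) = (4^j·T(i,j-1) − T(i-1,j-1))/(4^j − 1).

T(2,1) = (4·3.58769 − 4.94623) / 3 = 3.13484
T(3,1) = 3.20784 + (3.20784 − 3.58769)/3 = 3.08122
T(3,2) = 3.08122 + (3.08122 − 3.13484)/15 = 3.07765

3.078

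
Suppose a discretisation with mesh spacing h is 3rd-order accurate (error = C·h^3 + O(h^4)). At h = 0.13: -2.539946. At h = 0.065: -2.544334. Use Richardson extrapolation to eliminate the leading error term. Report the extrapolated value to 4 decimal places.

-2.5450

The leading error scales as h^3; refining by a factor of 2 reduces it by 2^3 = 8.
Extrapolated value = (8·A(h/2) − A(h)) / (8 − 1)
= (8·(-2.544334) − (-2.539946)) / 7
= -17.814726 / 7 = -2.544961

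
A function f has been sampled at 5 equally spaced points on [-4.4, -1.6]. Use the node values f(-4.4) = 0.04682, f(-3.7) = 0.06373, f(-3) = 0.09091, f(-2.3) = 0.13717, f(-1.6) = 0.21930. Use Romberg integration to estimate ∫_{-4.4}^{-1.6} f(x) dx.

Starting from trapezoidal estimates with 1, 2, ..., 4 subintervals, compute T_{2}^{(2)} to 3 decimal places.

T_{0}^{(0)} (trapezoid, 1 panel, h=2.8000): 0.37257
T_{1}^{(0)} (trapezoid, 2 panels, h=1.4000): 0.31356
T_{2}^{(0)} (trapezoid, 4 panels, h=0.7000): 0.29741
T_{1}^{(1)} = 0.31356 + (0.31356 − 0.37257)/3 = 0.29389
T_{2}^{(1)} = 0.29741 + (0.29741 − 0.31356)/3 = 0.29203
T_{2}^{(2)} = 0.29203 + (0.29203 − 0.29389)/15 = 0.29191

0.292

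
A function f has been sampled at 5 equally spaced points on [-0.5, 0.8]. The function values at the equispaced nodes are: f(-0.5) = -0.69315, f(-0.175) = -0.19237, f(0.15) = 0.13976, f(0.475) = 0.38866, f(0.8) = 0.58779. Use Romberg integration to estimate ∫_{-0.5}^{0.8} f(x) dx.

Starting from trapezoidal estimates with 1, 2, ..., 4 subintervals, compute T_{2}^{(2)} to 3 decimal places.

T_{0}^{(0)} (trapezoid, 1 panel, h=1.3000): -0.06848
T_{1}^{(0)} (trapezoid, 2 panels, h=0.6500): 0.05660
T_{2}^{(0)} (trapezoid, 4 panels, h=0.3250): 0.09210
T_{1}^{(1)} = 0.05660 + (0.05660 − (-0.06848))/3 = 0.09829
T_{2}^{(1)} = 0.09210 + (0.09210 − 0.05660)/3 = 0.10393
T_{2}^{(2)} = 0.10393 + (0.10393 − 0.09829)/15 = 0.10431

0.104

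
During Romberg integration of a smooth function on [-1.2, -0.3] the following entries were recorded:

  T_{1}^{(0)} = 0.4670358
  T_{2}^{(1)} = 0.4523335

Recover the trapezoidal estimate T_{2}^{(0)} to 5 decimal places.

From T_{2}^{(1)} = (4·T_{2}^{(0)} − T_{1}^{(0)})/3, solve for T_{2}^{(0)}:
4·T_{2}^{(0)} = 3·0.4523335 + 0.4670358 = 1.8240363
T_{2}^{(0)} = 0.4560091

0.45601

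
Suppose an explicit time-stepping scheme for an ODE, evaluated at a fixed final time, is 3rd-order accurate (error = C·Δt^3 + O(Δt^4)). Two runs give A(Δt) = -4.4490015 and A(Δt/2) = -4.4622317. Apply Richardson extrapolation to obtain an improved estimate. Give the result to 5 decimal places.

The leading error scales as Δt^3; refining by a factor of 2 reduces it by 2^3 = 8.
Extrapolated value = (8·A(Δt/2) − A(Δt)) / (8 − 1)
= (8·(-4.4622317) − (-4.4490015)) / 7
= -31.2488521 / 7 = -4.4641217

-4.46412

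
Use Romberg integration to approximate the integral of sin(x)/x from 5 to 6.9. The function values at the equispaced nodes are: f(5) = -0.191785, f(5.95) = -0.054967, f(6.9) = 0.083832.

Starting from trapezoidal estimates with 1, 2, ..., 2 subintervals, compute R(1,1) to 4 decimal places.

R(0,0) (trapezoid, 1 panel, h=1.9000): -0.102555
R(1,0) (trapezoid, 2 panels, h=0.9500): -0.103496
R(1,1) = -0.103496 + (-0.103496 − (-0.102555))/3 = -0.103810

-0.1038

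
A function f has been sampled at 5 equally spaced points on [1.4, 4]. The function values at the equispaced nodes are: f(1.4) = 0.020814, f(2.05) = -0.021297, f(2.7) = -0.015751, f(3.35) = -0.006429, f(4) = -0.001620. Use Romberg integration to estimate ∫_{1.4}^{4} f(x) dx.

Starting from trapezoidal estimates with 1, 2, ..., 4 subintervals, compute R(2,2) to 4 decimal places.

-0.0272

R(0,0) (trapezoid, 1 panel, h=2.6000): 0.024952
R(1,0) (trapezoid, 2 panels, h=1.3000): -0.008000
R(2,0) (trapezoid, 4 panels, h=0.6500): -0.022022
R(1,1) = -0.008000 + (-0.008000 − 0.024952)/3 = -0.018984
R(2,1) = -0.022022 + (-0.022022 − (-0.008000))/3 = -0.026696
R(2,2) = -0.026696 + (-0.026696 − (-0.018984))/15 = -0.027210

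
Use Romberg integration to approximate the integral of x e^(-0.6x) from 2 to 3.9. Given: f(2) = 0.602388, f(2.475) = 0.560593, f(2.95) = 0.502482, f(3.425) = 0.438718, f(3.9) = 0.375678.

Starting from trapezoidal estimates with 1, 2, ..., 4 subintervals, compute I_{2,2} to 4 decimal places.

0.9469

I_{0,0} (trapezoid, 1 panel, h=1.9000): 0.929163
I_{1,0} (trapezoid, 2 panels, h=0.9500): 0.941939
I_{2,0} (trapezoid, 4 panels, h=0.4750): 0.945642
I_{1,1} = 0.941939 + (0.941939 − 0.929163)/3 = 0.946198
I_{2,1} = 0.945642 + (0.945642 − 0.941939)/3 = 0.946876
I_{2,2} = 0.946876 + (0.946876 − 0.946198)/15 = 0.946921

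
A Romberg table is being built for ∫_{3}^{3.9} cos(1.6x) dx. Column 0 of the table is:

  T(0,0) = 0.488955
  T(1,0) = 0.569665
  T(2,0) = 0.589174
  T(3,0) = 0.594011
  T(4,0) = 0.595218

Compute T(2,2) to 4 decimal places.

Richardson extrapolation on the trapezoidal column (denominator 4−1=3):
T(1,1) = (4·0.569665 − 0.488955) / 3 = 0.596568
T(2,1) = 0.589174 + (0.589174 − 0.569665)/3 = 0.595677
T(2,2) = 0.595677 + (0.595677 − 0.596568)/15 = 0.595618

0.5956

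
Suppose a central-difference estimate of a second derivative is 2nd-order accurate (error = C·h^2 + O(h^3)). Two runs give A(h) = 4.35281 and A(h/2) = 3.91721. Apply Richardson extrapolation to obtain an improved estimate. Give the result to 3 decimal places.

3.772

Extrapolated value = (4·A(h/2) − A(h)) / (4 − 1)
= (4·3.91721 − 4.35281) / 3
= 11.31603 / 3 = 3.77201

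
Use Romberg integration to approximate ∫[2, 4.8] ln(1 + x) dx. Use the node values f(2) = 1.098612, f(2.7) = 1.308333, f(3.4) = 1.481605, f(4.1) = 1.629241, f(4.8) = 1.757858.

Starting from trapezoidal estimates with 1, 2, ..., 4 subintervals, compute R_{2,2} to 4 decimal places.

R_{0,0} (trapezoid, 1 panel, h=2.8000): 3.999058
R_{1,0} (trapezoid, 2 panels, h=1.4000): 4.073776
R_{2,0} (trapezoid, 4 panels, h=0.7000): 4.093190
R_{1,1} = 4.073776 + (4.073776 − 3.999058)/3 = 4.098682
R_{2,1} = 4.093190 + (4.093190 − 4.073776)/3 = 4.099661
R_{2,2} = 4.099661 + (4.099661 − 4.098682)/15 = 4.099726

4.0997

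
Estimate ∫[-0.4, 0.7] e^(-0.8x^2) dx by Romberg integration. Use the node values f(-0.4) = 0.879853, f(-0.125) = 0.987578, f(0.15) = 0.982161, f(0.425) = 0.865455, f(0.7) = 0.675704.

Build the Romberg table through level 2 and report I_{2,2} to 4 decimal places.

I_{0,0} (trapezoid, 1 panel, h=1.1000): 0.855556
I_{1,0} (trapezoid, 2 panels, h=0.5500): 0.967967
I_{2,0} (trapezoid, 4 panels, h=0.2750): 0.993567
I_{1,1} = 0.967967 + (0.967967 − 0.855556)/3 = 1.005437
I_{2,1} = 0.993567 + (0.993567 − 0.967967)/3 = 1.002100
I_{2,2} = 1.002100 + (1.002100 − 1.005437)/15 = 1.001878

1.0019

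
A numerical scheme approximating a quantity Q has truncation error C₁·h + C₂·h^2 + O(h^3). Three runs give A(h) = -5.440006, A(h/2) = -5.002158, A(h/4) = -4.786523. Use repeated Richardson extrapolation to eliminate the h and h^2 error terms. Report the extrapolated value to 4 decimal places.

-4.5731

First eliminate the h term (factor 2^1 = 2):
  B₁ = (2·(-5.002158) − (-5.440006))/1 = -4.564310
  B₂ = (2·(-4.786523) − (-5.002158))/1 = -4.570888
Then eliminate the h^2 term (factor 2^2 = 4):
  (4·(-4.570888) − (-4.564310))/3 = -4.573081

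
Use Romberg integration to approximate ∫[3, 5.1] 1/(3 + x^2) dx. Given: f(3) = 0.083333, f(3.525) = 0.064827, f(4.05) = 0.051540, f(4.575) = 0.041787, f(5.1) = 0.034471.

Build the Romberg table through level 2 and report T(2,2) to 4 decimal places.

T(0,0) (trapezoid, 1 panel, h=2.1000): 0.123694
T(1,0) (trapezoid, 2 panels, h=1.0500): 0.115964
T(2,0) (trapezoid, 4 panels, h=0.5250): 0.113954
T(1,1) = 0.115964 + (0.115964 − 0.123694)/3 = 0.113387
T(2,1) = 0.113954 + (0.113954 − 0.115964)/3 = 0.113284
T(2,2) = 0.113284 + (0.113284 − 0.113387)/15 = 0.113277

0.1133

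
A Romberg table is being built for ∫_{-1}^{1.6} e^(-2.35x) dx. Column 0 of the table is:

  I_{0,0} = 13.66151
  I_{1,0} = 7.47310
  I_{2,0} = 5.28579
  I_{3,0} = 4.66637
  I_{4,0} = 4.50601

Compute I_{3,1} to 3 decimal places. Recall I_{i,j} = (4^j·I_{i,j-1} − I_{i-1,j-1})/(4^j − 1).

4.460

Richardson extrapolation on the trapezoidal column (denominator 4−1=3):
I_{3,1} = 4.66637 + (4.66637 − 5.28579)/3 = 4.45990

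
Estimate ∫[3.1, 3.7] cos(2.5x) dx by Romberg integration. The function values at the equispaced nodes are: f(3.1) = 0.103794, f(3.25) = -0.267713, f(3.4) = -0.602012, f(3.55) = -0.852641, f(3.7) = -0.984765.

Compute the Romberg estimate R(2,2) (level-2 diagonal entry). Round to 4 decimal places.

-0.3283

R(0,0) (trapezoid, 1 panel, h=0.6000): -0.264291
R(1,0) (trapezoid, 2 panels, h=0.3000): -0.312749
R(2,0) (trapezoid, 4 panels, h=0.1500): -0.324428
R(1,1) = -0.312749 + (-0.312749 − (-0.264291))/3 = -0.328902
R(2,1) = -0.324428 + (-0.324428 − (-0.312749))/3 = -0.328321
R(2,2) = -0.328321 + (-0.328321 − (-0.328902))/15 = -0.328282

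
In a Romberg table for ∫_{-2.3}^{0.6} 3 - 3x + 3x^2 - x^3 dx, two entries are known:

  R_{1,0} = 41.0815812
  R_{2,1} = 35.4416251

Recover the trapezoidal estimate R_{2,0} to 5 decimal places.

From R_{2,1} = (4·R_{2,0} − R_{1,0})/3, solve for R_{2,0}:
4·R_{2,0} = 3·35.4416251 + 41.0815812 = 147.4064565
R_{2,0} = 36.8516141

36.85161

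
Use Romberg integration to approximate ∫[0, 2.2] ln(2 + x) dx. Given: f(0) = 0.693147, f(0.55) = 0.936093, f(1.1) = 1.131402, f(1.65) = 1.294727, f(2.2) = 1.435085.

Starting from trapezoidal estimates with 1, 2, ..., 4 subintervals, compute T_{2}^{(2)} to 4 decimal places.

2.4410

T_{0}^{(0)} (trapezoid, 1 panel, h=2.2000): 2.341055
T_{1}^{(0)} (trapezoid, 2 panels, h=1.1000): 2.415070
T_{2}^{(0)} (trapezoid, 4 panels, h=0.5500): 2.434486
T_{1}^{(1)} = 2.415070 + (2.415070 − 2.341055)/3 = 2.439742
T_{2}^{(1)} = 2.434486 + (2.434486 − 2.415070)/3 = 2.440958
T_{2}^{(2)} = 2.440958 + (2.440958 − 2.439742)/15 = 2.441039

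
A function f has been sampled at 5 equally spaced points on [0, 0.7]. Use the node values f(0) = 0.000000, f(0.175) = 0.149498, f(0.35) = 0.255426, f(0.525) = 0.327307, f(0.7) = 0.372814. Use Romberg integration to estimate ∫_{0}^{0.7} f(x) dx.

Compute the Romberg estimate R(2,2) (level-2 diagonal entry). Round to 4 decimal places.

0.1628

R(0,0) (trapezoid, 1 panel, h=0.7000): 0.130485
R(1,0) (trapezoid, 2 panels, h=0.3500): 0.154642
R(2,0) (trapezoid, 4 panels, h=0.1750): 0.160762
R(1,1) = 0.154642 + (0.154642 − 0.130485)/3 = 0.162694
R(2,1) = 0.160762 + (0.160762 − 0.154642)/3 = 0.162802
R(2,2) = 0.162802 + (0.162802 − 0.162694)/15 = 0.162809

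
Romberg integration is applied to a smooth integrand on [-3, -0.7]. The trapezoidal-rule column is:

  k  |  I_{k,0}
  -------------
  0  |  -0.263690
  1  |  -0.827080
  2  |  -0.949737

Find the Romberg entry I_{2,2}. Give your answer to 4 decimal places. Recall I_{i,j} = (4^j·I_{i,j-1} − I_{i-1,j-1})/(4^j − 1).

I_{1,1} = -0.827080 + (-0.827080 − (-0.263690))/3 = -1.014877
I_{2,1} = -0.949737 + (-0.949737 − (-0.827080))/3 = -0.990623
I_{2,2} = (16·(-0.990623) − (-1.014877)) / 15 = -0.989006

-0.9890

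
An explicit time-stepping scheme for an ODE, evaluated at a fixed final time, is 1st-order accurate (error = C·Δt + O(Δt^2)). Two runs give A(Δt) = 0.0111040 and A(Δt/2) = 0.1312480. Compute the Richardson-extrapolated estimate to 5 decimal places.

0.25139

The leading error scales as Δt; refining by a factor of 2 reduces it by 2^1 = 2.
Extrapolated value = (2·A(Δt/2) − A(Δt)) / (2 − 1)
= (2·0.1312480 − 0.0111040) / 1
= 0.2513920 / 1 = 0.2513920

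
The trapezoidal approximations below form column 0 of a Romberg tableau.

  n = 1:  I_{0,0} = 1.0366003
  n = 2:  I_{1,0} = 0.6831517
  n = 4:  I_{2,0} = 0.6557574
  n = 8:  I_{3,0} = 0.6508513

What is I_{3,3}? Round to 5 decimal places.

Richardson extrapolation on the trapezoidal column (denominator 4−1=3):
I_{1,1} = (4·0.6831517 − 1.0366003) / 3 = 0.5653355
I_{2,1} = 0.6557574 + (0.6557574 − 0.6831517)/3 = 0.6466260
I_{3,1} = (4·0.6508513 − 0.6557574) / 3 = 0.6492159
I_{2,2} = (16·0.6466260 − 0.5653355) / 15 = 0.6520454
I_{3,2} = (16·0.6492159 − 0.6466260) / 15 = 0.6493886
I_{3,3} = 0.6493886 + (0.6493886 − 0.6520454)/63 = 0.6493464
(Column j=1 coincides with Simpson's rule on the same nodes.)

0.64935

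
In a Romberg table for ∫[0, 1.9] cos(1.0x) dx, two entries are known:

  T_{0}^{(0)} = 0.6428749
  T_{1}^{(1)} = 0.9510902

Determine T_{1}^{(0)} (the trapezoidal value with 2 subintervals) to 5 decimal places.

0.87404

From T_{1}^{(1)} = (4·T_{1}^{(0)} − T_{0}^{(0)})/3, solve for T_{1}^{(0)}:
4·T_{1}^{(0)} = 3·0.9510902 + 0.6428749 = 3.4961455
T_{1}^{(0)} = 0.8740364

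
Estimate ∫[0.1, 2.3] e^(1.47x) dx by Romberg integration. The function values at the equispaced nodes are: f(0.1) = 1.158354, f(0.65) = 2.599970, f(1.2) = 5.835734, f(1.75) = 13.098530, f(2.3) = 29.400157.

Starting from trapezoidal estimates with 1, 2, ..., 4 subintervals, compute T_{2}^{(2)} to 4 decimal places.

T_{0}^{(0)} (trapezoid, 1 panel, h=2.2000): 33.614362
T_{1}^{(0)} (trapezoid, 2 panels, h=1.1000): 23.226488
T_{2}^{(0)} (trapezoid, 4 panels, h=0.5500): 20.247419
T_{1}^{(1)} = 23.226488 + (23.226488 − 33.614362)/3 = 19.763863
T_{2}^{(1)} = 20.247419 + (20.247419 − 23.226488)/3 = 19.254396
T_{2}^{(2)} = 19.254396 + (19.254396 − 19.763863)/15 = 19.220432

19.2204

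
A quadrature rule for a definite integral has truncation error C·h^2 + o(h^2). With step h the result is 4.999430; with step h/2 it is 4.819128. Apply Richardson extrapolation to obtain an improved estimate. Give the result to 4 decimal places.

4.7590

Extrapolated value = (4·A(h/2) − A(h)) / (4 − 1)
= (4·4.819128 − 4.999430) / 3
= 14.277082 / 3 = 4.759027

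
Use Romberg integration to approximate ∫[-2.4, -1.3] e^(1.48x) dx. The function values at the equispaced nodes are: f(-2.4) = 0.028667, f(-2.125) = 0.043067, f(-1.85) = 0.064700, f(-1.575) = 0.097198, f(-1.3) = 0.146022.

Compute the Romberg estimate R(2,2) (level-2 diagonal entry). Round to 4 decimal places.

0.0793

R(0,0) (trapezoid, 1 panel, h=1.1000): 0.096079
R(1,0) (trapezoid, 2 panels, h=0.5500): 0.083624
R(2,0) (trapezoid, 4 panels, h=0.2750): 0.080385
R(1,1) = 0.083624 + (0.083624 − 0.096079)/3 = 0.079472
R(2,1) = 0.080385 + (0.080385 − 0.083624)/3 = 0.079305
R(2,2) = 0.079305 + (0.079305 − 0.079472)/15 = 0.079294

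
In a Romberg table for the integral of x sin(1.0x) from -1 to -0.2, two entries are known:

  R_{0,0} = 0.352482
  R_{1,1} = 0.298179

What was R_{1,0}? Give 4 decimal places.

From R_{1,1} = (4·R_{1,0} − R_{0,0})/3, solve for R_{1,0}:
4·R_{1,0} = 3·0.298179 + 0.352482 = 1.247019
R_{1,0} = 0.311755

0.3118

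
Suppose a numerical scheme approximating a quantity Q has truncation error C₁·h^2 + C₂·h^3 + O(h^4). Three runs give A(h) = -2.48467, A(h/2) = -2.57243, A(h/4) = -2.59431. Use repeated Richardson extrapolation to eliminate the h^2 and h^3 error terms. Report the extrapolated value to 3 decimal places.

First eliminate the h^2 term (factor 2^2 = 4):
  B₁ = (4·(-2.57243) − (-2.48467))/3 = -2.60168
  B₂ = (4·(-2.59431) − (-2.57243))/3 = -2.60160
Then eliminate the h^3 term (factor 2^3 = 8):
  (8·(-2.60160) − (-2.60168))/7 = -2.60159

-2.602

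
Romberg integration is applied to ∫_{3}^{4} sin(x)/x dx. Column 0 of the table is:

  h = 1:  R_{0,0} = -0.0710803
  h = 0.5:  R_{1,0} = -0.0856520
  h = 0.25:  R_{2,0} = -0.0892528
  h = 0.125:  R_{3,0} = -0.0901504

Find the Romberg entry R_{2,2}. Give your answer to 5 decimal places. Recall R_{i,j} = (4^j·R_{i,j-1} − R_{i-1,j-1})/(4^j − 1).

Richardson extrapolation on the trapezoidal column (denominator 4−1=3):
R_{1,1} = -0.0856520 + (-0.0856520 − (-0.0710803))/3 = -0.0905092
R_{2,1} = (4·(-0.0892528) − (-0.0856520)) / 3 = -0.0904531
R_{2,2} = (16·(-0.0904531) − (-0.0905092)) / 15 = -0.0904494

-0.09045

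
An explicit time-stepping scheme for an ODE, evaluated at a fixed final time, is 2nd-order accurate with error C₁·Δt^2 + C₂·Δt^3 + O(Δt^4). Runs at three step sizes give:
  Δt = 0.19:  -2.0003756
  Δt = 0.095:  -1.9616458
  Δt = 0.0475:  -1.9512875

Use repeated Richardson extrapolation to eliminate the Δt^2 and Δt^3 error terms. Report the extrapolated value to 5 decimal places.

First eliminate the Δt^2 term (factor 2^2 = 4):
  B₁ = (4·(-1.9616458) − (-2.0003756))/3 = -1.9487359
  B₂ = (4·(-1.9512875) − (-1.9616458))/3 = -1.9478347
Then eliminate the Δt^3 term (factor 2^3 = 8):
  (8·(-1.9478347) − (-1.9487359))/7 = -1.9477060

-1.94771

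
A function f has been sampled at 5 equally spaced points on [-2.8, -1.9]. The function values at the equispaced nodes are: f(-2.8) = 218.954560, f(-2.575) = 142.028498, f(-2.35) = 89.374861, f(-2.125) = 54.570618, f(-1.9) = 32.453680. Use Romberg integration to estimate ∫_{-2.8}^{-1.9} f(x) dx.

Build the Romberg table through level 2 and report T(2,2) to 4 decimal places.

T(0,0) (trapezoid, 1 panel, h=0.9000): 113.133708
T(1,0) (trapezoid, 2 panels, h=0.4500): 96.785541
T(2,0) (trapezoid, 4 panels, h=0.2250): 92.627572
T(1,1) = 96.785541 + (96.785541 − 113.133708)/3 = 91.336152
T(2,1) = 92.627572 + (92.627572 − 96.785541)/3 = 91.241582
T(2,2) = 91.241582 + (91.241582 − 91.336152)/15 = 91.235277

91.2353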